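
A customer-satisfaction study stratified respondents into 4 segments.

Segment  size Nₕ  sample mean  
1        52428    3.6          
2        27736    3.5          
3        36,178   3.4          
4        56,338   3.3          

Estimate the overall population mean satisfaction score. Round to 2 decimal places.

3.44

N = 172680; weights Wₕ = Nₕ/N = (0.3036, 0.1606, 0.2095, 0.3263).
x̄_st = Σ Wₕ·x̄ₕ = 0.3036·3.6 + 0.1606·3.5 + 0.2095·3.4 + 0.3263·3.3 ≈ 3.4442...
→ 3.44.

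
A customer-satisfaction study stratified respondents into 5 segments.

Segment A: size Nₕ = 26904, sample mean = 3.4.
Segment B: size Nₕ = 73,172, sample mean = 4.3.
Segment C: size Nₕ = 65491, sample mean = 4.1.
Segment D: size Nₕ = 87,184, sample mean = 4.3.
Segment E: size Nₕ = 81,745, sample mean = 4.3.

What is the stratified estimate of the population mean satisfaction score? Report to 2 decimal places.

4.19

x̄_st = (Σ Nₕx̄ₕ) / (Σ Nₕ) = (26904·3.4 + 73172·4.3 + 65491·4.1 + 87184·4.3 + 81745·4.3) / 334496
= 1401021 / 334496 = 4.1885... → 4.19.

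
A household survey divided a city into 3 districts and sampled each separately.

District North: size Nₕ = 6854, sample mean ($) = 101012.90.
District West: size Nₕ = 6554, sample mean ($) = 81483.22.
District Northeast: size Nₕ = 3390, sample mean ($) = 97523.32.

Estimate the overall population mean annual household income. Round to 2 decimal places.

92688.86

N = 16798; weights Wₕ = Nₕ/N = (0.4080, 0.3902, 0.2018).
x̄_st = Σ Wₕ·x̄ₕ = 0.4080·101012.90 + 0.3902·81483.22 + 0.2018·97523.32 ≈ 92688.8615...
→ 92688.86.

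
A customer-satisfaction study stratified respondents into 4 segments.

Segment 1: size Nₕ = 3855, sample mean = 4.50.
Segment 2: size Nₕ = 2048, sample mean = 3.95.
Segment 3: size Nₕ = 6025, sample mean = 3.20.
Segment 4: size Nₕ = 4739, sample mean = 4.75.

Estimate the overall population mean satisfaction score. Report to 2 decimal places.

N = 16667; weights Wₕ = Nₕ/N = (0.2313, 0.1229, 0.3615, 0.2843).
x̄_st = Σ Wₕ·x̄ₕ = 0.2313·4.50 + 0.1229·3.95 + 0.3615·3.20 + 0.2843·4.75 ≈ 4.0336...
→ 4.03.

4.03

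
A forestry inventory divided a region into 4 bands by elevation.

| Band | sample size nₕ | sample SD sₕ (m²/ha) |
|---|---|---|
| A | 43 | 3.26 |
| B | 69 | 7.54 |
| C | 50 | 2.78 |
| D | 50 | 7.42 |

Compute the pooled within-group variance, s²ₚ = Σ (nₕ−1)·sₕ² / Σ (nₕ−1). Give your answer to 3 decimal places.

Degrees of freedom: 42 + 68 + 49 + 49 = 208.
Σ(nₕ−1)sₕ² = 42·10.6276 + 68·56.8516 + 49·7.7284 + 49·55.0564 = 7388.7232.
s²ₚ = 7388.7232 / 208 = 35.52271... → 35.523.

35.523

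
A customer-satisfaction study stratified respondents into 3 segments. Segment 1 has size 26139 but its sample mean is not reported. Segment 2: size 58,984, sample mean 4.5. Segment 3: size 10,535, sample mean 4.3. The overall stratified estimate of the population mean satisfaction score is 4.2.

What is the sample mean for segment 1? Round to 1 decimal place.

3.5

Σ Nₕx̄ₕ = N·μ, so 26139·x̄_1 = 95658·4.2 − (58984·4.5 + 10535·4.3).
= 401763.6 − 310728.5 = 91035.1.
x̄_1 = 91035.1 / 26139 = 3.483... → 3.5.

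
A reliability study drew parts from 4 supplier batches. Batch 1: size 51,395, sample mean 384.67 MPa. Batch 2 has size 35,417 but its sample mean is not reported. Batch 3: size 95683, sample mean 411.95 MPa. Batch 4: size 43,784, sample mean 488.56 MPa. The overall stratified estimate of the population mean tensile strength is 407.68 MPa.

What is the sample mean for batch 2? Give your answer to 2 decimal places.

Σ Nₕx̄ₕ = N·μ, so 35417·x̄_2 = 226279·407.68 − (51395·384.67 + 95683·411.95 + 43784·488.56).
= 92249422.72 − 80577837.54 = 11671585.18.
x̄_2 = 11671585.18 / 35417 = 329.5475... → 329.55.

329.55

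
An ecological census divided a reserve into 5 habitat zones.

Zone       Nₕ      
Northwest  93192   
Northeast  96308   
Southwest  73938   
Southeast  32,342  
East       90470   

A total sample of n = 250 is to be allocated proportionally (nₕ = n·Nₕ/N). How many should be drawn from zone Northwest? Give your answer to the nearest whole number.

N = 93192 + 96308 + 73938 + 32342 + 90470 = 386250.
n_Northwest = 250·93192/386250 = 60.318... → 60.

60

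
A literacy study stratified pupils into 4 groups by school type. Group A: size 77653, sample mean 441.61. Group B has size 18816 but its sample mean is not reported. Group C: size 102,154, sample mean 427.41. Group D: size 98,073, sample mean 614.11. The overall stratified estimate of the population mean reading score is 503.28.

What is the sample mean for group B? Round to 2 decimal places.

N = 77653 + 18816 + 102154 + 98073 = 296696.
Overall total = μ·N = 503.28·296696 = 149321162.88.
Subtract the known strata: 77653·441.61 + 102154·427.41 + 98073·614.11 = 138181592.5.
Remaining total for group B: 149321162.88 − 138181592.5 = 11139570.38.
Divide by its size: 11139570.38 / 18816 = 592.0265... → 592.03.

592.03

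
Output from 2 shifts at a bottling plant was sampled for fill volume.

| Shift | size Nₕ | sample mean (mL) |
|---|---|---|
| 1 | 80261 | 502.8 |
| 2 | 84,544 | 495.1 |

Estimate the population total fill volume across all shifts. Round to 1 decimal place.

Estimate total by summing Nₕ·x̄ₕ over strata.
80261·502.8 + 84544·495.1 = 40355230.8 + 41857734.4 = 82212965.2.

82212965.2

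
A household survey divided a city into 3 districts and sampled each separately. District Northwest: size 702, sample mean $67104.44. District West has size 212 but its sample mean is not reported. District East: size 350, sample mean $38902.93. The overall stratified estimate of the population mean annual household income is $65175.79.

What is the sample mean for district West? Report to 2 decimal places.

N = 702 + 212 + 350 = 1264.
Overall total = μ·N = 65175.79·1264 = 82382198.56.
Subtract the known strata: 702·67104.44 + 350·38902.93 = 60723342.38.
Remaining total for district West: 82382198.56 − 60723342.38 = 21658856.18.
Divide by its size: 21658856.18 / 212 = 102164.4159... → 102164.42.

102164.42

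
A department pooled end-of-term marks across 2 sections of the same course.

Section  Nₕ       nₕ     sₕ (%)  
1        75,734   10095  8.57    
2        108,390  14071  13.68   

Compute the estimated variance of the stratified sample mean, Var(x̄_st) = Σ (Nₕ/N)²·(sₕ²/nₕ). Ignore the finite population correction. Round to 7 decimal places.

N = 184124. Term for each stratum: Wₕ²sₕ²/nₕ.
Var(x̄_st) = 0.0012308817 + 0.0046089804 = 0.0058398621 → 0.0058399.

0.0058399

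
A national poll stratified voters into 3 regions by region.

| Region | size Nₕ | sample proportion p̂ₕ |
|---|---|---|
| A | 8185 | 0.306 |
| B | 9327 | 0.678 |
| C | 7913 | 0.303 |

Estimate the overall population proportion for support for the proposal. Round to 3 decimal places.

0.442

Wₕ = Nₕ/N with N = 25425: 0.3219, 0.3668, 0.3112.
p̂_st = 0.3219·0.306 + 0.3668·0.678 + 0.3112·0.303 ≈ 0.44153... → 0.442.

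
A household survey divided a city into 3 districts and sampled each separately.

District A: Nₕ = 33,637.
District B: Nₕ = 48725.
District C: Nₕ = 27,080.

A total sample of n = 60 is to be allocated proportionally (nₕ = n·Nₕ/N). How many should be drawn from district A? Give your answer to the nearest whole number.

18

N = 33637 + 48725 + 27080 = 109442.
n_A = 60·33637/109442 = 18.441... → 18.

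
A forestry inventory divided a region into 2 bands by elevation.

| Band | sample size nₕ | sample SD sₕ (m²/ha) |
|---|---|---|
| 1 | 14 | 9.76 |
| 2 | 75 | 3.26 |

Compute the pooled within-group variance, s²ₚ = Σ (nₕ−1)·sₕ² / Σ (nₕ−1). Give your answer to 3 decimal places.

23.273

1: (14−1)·9.76² = 13·95.2576 = 1238.3488
2: (75−1)·3.26² = 74·10.6276 = 786.4424
Numerator = 2024.7912; denominator = Σ(nₕ−1) = 87.
s²ₚ = 2024.7912/87 = 23.27346... → 23.273.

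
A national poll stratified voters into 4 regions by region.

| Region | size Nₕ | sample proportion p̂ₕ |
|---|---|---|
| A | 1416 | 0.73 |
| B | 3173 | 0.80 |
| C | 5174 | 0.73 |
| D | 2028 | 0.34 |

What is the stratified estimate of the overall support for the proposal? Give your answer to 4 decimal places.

Wₕ = Nₕ/N with N = 11791: 0.1201, 0.2691, 0.4388, 0.1720.
p̂_st = 0.1201·0.73 + 0.2691·0.80 + 0.4388·0.73 + 0.1720·0.34 ≈ 0.681759... → 0.6818.

0.6818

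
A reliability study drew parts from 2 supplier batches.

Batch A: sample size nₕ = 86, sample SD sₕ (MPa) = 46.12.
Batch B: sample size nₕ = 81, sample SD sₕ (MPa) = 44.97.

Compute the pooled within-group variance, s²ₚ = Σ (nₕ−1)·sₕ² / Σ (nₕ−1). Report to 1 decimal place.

Degrees of freedom: 85 + 80 = 165.
Σ(nₕ−1)sₕ² = 85·2127.0544 + 80·2022.3009 = 342583.696.
s²ₚ = 342583.696 / 165 = 2076.265... → 2076.3.

2076.3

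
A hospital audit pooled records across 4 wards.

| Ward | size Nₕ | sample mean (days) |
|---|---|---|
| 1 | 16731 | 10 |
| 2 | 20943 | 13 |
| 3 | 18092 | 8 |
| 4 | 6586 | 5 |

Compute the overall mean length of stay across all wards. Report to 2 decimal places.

9.90

N = 16731 + 20943 + 18092 + 6586 = 62352.
The stratified mean weights each stratum mean by its population share Nₕ/N.
Σ Nₕx̄ₕ = 16731·10 + 20943·13 + 18092·8 + 6586·5 = 167310 + 272259 + 144736 + 32930 = 617235.
Divide by N: 617235 / 62352 = 9.8992... → 9.90.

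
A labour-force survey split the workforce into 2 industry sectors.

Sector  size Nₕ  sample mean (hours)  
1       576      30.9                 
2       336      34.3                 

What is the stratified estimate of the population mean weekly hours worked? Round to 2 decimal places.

32.15

N = 576 + 336 = 912.
Weight each subgroup mean by Nₕ/N and sum.
Σ Nₕx̄ₕ = 576·30.9 + 336·34.3 = 17798.4 + 11524.8 = 29323.2.
Divide by N: 29323.2 / 912 = 32.1526... → 32.15.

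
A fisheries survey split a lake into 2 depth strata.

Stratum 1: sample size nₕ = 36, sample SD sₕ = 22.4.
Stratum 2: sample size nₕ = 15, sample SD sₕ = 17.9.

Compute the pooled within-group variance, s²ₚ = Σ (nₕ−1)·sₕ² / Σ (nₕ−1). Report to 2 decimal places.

1: (36−1)·22.4² = 35·501.76 = 17561.6
2: (15−1)·17.9² = 14·320.41 = 4485.74
Numerator = 22047.34; denominator = Σ(nₕ−1) = 49.
s²ₚ = 22047.34/49 = 449.9457... → 449.95.

449.95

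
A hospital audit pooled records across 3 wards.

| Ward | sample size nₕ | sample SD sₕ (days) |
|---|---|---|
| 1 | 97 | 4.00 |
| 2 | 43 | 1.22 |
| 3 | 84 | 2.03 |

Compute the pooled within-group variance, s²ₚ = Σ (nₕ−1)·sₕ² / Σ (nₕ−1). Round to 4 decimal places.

8.7808

Degrees of freedom: 96 + 42 + 83 = 221.
Σ(nₕ−1)sₕ² = 96·16 + 42·1.4884 + 83·4.1209 = 1940.5475.
s²ₚ = 1940.5475 / 221 = 8.780758... → 8.7808.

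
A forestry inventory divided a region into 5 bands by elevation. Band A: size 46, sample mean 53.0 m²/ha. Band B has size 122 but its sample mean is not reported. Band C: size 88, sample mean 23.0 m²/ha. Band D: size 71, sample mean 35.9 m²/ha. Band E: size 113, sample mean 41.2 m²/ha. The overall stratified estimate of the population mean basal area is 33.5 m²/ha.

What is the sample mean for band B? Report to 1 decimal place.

N = 46 + 122 + 88 + 71 + 113 = 440.
Overall total = μ·N = 33.5·440 = 14740.
Subtract the known strata: 46·53.0 + 88·23.0 + 71·35.9 + 113·41.2 = 11666.5.
Remaining total for band B: 14740 − 11666.5 = 3073.5.
Divide by its size: 3073.5 / 122 = 25.193... → 25.2.

25.2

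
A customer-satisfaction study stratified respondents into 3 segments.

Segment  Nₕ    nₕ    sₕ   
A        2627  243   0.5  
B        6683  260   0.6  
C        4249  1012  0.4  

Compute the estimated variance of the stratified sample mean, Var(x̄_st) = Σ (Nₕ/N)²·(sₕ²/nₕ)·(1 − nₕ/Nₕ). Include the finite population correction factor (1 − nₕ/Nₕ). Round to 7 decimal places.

N = 13559. Term for each stratum: Wₕ²sₕ²/nₕ·(1−nₕ/Nₕ).
Var(x̄_st) = 0.0000350465 + 0.0003232833 + 0.0000118281 = 0.0003701578 → 0.0003702.

0.0003702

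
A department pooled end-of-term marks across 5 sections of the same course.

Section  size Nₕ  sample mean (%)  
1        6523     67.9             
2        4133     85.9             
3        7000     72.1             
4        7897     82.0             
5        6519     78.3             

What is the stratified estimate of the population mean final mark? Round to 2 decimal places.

N = 6523 + 4133 + 7000 + 7897 + 6519 = 32072.
Overall mean = Σ (Nₕ/N)·x̄ₕ — weight by population share, not a simple average.
Σ Nₕx̄ₕ = 6523·67.9 + 4133·85.9 + 7000·72.1 + 7897·82.0 + 6519·78.3 = 442911.7 + 355024.7 + 504700 + 647554 + 510437.7 = 2460628.1.
Divide by N: 2460628.1 / 32072 = 76.7220... → 76.72.

76.72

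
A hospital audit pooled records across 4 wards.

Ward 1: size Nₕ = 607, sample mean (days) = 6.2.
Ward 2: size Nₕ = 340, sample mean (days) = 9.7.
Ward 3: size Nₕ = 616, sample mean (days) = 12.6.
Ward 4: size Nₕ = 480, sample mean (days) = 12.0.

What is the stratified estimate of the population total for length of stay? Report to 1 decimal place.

20583.0

1: 607·6.2 = 3763.4
2: 340·9.7 = 3298
3: 616·12.6 = 7761.6
4: 480·12.0 = 5760
τ̂ = Σ Nₕx̄ₕ = 20583.0.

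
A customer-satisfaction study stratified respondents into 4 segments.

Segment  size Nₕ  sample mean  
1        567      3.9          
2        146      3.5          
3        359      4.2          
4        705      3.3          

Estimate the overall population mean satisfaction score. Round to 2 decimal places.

x̄_st = (Σ Nₕx̄ₕ) / (Σ Nₕ) = (567·3.9 + 146·3.5 + 359·4.2 + 705·3.3) / 1777
= 6556.6 / 1777 = 3.6897... → 3.69.

3.69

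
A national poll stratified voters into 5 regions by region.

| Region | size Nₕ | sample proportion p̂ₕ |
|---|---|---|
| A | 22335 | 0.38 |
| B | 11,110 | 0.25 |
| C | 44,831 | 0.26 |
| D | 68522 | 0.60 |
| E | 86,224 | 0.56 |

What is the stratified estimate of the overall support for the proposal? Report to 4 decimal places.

N = 22335 + 11110 + 44831 + 68522 + 86224 = 233022.
Overall proportion = Σ (Nₕ/N)·p̂ₕ.
Σ Nₕp̂ₕ = 8487.3 + 2777.5 + 11656.06 + 41113.2 + 48285.44 = 112319.5.
112319.5 / 233022 = 0.482012... → 0.4820.

0.4820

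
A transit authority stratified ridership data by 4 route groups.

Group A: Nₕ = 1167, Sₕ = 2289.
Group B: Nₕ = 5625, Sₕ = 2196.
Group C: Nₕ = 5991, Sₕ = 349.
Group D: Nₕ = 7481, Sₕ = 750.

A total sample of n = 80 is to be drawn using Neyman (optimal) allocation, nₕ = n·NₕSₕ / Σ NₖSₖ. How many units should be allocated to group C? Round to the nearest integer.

A: NₕSₕ = 1167·2289 = 2671263
B: NₕSₕ = 5625·2196 = 12352500
C: NₕSₕ = 5991·349 = 2090859
D: NₕSₕ = 7481·750 = 5610750
Σ NₕSₕ = 22725372.
n_C = 80·2090859/22725372 = 7.360... → 7.

7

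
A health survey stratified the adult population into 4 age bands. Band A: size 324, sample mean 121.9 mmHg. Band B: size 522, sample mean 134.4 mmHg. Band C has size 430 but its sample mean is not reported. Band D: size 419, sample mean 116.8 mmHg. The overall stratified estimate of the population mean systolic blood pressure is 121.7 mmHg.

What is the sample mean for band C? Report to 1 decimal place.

110.9

N = 324 + 522 + 430 + 419 = 1695.
Overall total = μ·N = 121.7·1695 = 206281.5.
Subtract the known strata: 324·121.9 + 522·134.4 + 419·116.8 = 158591.6.
Remaining total for band C: 206281.5 − 158591.6 = 47689.9.
Divide by its size: 47689.9 / 430 = 110.907... → 110.9.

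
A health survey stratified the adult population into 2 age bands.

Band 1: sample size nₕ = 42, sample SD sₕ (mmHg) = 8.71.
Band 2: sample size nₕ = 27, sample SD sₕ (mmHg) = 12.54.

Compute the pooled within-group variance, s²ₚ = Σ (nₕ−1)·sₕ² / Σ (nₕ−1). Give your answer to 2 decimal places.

Degrees of freedom: 41 + 26 = 67.
Σ(nₕ−1)sₕ² = 41·75.8641 + 26·157.2516 = 7198.9697.
s²ₚ = 7198.9697 / 67 = 107.4473... → 107.45.

107.45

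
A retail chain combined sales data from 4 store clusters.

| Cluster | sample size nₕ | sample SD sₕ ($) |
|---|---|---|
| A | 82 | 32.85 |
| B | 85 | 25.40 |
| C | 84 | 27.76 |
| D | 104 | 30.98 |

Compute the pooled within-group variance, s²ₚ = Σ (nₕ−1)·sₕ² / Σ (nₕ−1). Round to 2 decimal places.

867.29

A: (82−1)·32.85² = 81·1079.1225 = 87408.9225
B: (85−1)·25.40² = 84·645.16 = 54193.44
C: (84−1)·27.76² = 83·770.6176 = 63961.2608
D: (104−1)·30.98² = 103·959.7604 = 98855.3212
Numerator = 304418.9445; denominator = Σ(nₕ−1) = 351.
s²ₚ = 304418.9445/351 = 867.2904... → 867.29.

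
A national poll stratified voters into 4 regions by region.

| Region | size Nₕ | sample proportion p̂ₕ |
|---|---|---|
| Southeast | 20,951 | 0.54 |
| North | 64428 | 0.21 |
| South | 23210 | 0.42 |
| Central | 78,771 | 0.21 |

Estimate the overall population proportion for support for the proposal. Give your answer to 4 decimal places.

0.2729

Wₕ = Nₕ/N with N = 187360: 0.1118, 0.3439, 0.1239, 0.4204.
p̂_st = 0.1118·0.54 + 0.3439·0.21 + 0.1239·0.42 + 0.4204·0.21 ≈ 0.272916... → 0.2729.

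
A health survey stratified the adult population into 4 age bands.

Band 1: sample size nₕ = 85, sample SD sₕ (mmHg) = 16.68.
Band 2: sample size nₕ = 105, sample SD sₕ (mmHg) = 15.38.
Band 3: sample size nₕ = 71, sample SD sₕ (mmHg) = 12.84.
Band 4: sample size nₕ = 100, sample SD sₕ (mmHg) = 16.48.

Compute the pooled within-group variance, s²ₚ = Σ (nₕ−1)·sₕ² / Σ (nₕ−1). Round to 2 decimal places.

242.01

1: (85−1)·16.68² = 84·278.2224 = 23370.6816
2: (105−1)·15.38² = 104·236.5444 = 24600.6176
3: (71−1)·12.84² = 70·164.8656 = 11540.592
4: (100−1)·16.48² = 99·271.5904 = 26887.4496
Numerator = 86399.3408; denominator = Σ(nₕ−1) = 357.
s²ₚ = 86399.3408/357 = 242.0150... → 242.01.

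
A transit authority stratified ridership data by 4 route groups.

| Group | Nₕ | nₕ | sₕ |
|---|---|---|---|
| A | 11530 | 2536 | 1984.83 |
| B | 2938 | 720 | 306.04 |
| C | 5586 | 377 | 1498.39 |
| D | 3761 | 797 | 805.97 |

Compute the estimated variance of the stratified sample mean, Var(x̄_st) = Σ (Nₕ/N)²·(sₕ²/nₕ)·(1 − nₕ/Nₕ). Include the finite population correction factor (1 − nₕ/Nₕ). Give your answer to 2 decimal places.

N = 23815; Wₕ = Nₕ/N.
group A: (11530/23815)²·1984.83²/2536·(1 − 2536/11530) = 284.03928
group B: (2938/23815)²·306.04²/720·(1 − 720/2938) = 1.49464
group C: (5586/23815)²·1498.39²/377·(1 − 377/5586) = 305.53608
group D: (3761/23815)²·805.97²/797·(1 − 797/3761) = 16.01990
Sum = 607.08989 → 607.09.

607.09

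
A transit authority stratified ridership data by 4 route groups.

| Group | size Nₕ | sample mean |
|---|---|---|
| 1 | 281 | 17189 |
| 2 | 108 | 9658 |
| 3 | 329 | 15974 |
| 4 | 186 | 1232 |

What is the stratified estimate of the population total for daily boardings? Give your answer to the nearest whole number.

Estimate total by summing Nₕ·x̄ₕ over strata.
281·17189 + 108·9658 + 329·15974 + 186·1232 = 4830109 + 1043064 + 5255446 + 229152 = 11357771.

11357771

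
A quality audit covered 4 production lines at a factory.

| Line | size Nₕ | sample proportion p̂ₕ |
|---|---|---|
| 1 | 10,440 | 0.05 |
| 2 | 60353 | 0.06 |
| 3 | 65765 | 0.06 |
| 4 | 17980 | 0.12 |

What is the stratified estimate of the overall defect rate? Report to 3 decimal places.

N = 10440 + 60353 + 65765 + 17980 = 154538.
Overall proportion = Σ (Nₕ/N)·p̂ₕ.
Σ Nₕp̂ₕ = 522 + 3621.18 + 3945.9 + 2157.6 = 10246.68.
10246.68 / 154538 = 0.06631... → 0.066.

0.066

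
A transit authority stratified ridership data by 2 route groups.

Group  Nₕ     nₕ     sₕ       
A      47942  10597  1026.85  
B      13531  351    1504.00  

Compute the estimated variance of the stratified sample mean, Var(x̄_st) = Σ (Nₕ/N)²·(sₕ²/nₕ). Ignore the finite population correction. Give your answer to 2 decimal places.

372.75

N = 61473; Wₕ = Nₕ/N.
group A: (47942/61473)²·1026.85²/10597 = 60.51939
group B: (13531/61473)²·1504.00²/351 = 312.23352
Sum = 372.75291 → 372.75.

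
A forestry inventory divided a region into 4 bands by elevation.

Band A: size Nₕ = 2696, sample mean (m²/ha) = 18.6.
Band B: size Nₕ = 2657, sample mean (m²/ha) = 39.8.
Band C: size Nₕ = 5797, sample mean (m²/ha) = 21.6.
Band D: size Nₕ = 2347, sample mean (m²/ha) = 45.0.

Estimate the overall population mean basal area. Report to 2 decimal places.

28.65

N = 2696 + 2657 + 5797 + 2347 = 13497.
Overall mean = Σ (Nₕ/N)·x̄ₕ — weight by population share, not a simple average.
Σ Nₕx̄ₕ = 2696·18.6 + 2657·39.8 + 5797·21.6 + 2347·45.0 = 50145.6 + 105748.6 + 125215.2 + 105615 = 386724.4.
Divide by N: 386724.4 / 13497 = 28.6526... → 28.65.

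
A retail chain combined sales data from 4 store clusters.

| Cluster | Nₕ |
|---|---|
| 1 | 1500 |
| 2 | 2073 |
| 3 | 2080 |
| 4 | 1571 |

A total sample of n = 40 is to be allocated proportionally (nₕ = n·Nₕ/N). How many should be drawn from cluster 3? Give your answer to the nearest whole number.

12

N = 1500 + 2073 + 2080 + 1571 = 7224.
n_3 = 40·2080/7224 = 11.517... → 12.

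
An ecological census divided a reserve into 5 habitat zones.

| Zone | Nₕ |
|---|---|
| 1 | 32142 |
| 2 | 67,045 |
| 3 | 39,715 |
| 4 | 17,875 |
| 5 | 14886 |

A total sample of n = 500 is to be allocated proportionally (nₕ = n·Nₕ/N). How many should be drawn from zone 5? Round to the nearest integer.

43

N = 32142 + 67045 + 39715 + 17875 + 14886 = 171663.
n_5 = 500·14886/171663 = 43.358... → 43.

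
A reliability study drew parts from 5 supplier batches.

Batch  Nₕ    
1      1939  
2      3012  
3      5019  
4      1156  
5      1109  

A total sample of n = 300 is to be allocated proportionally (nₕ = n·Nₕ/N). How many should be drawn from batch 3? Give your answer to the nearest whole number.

123

N = 1939 + 3012 + 5019 + 1156 + 1109 = 12235.
n_3 = 300·5019/12235 = 123.065... → 123.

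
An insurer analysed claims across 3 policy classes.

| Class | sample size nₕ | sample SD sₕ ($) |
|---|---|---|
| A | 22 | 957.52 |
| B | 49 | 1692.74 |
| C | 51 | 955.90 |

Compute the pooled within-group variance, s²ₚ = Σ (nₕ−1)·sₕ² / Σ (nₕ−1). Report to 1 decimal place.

Degrees of freedom: 21 + 48 + 50 = 119.
Σ(nₕ−1)sₕ² = 21·916844.5504 + 48·2865368.7076 + 50·913744.81 = 202478674.0232.
s²ₚ = 202478674.0232 / 119 = 1701501.462... → 1701501.5.

1701501.5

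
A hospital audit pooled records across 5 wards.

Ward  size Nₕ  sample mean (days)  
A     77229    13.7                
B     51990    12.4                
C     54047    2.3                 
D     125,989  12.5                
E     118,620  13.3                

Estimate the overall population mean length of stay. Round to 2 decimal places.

11.64

x̄_st = (Σ Nₕx̄ₕ) / (Σ Nₕ) = (77229·13.7 + 51990·12.4 + 54047·2.3 + 125989·12.5 + 118620·13.3) / 427875
= 4979529.9 / 427875 = 11.6378... → 11.64.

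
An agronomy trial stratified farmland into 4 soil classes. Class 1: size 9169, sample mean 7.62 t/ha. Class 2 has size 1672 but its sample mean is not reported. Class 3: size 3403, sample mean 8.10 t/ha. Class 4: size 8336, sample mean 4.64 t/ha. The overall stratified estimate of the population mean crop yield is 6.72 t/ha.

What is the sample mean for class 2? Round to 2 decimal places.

9.35

N = 9169 + 1672 + 3403 + 8336 = 22580.
Overall total = μ·N = 6.72·22580 = 151737.6.
Subtract the known strata: 9169·7.62 + 3403·8.10 + 8336·4.64 = 136111.12.
Remaining total for class 2: 151737.6 − 136111.12 = 15626.48.
Divide by its size: 15626.48 / 1672 = 9.3460... → 9.35.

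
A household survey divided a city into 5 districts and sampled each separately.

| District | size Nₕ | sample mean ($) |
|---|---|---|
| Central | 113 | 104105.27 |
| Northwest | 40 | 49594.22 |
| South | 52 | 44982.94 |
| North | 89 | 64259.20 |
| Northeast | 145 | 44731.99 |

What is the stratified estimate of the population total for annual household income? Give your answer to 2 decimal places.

Central: 113·104105.27 = 11763895.51
Northwest: 40·49594.22 = 1983768.8
South: 52·44982.94 = 2339112.88
North: 89·64259.20 = 5719068.8
Northeast: 145·44731.99 = 6486138.55
τ̂ = Σ Nₕx̄ₕ = 28291984.54.

28291984.54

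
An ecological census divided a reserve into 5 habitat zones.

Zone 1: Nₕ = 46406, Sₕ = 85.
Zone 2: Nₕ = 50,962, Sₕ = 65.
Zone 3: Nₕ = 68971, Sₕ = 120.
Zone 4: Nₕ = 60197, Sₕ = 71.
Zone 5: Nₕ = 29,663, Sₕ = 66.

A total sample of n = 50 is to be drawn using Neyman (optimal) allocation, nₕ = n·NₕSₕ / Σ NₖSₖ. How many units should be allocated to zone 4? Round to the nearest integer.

10

1: NₕSₕ = 46406·85 = 3944510
2: NₕSₕ = 50962·65 = 3312530
3: NₕSₕ = 68971·120 = 8276520
4: NₕSₕ = 60197·71 = 4273987
5: NₕSₕ = 29663·66 = 1957758
Σ NₕSₕ = 21765305.
n_4 = 50·4273987/21765305 = 9.818... → 10.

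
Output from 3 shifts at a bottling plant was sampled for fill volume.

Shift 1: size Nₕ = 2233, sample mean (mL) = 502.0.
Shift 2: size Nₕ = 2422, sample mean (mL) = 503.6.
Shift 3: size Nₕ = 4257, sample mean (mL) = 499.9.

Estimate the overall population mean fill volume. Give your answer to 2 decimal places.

501.43

N = 2233 + 2422 + 4257 = 8912.
The stratified mean weights each stratum mean by its population share Nₕ/N.
Σ Nₕx̄ₕ = 2233·502.0 + 2422·503.6 + 4257·499.9 = 1120966 + 1219719.2 + 2128074.3 = 4468759.5.
Divide by N: 4468759.5 / 8912 = 501.4317... → 501.43.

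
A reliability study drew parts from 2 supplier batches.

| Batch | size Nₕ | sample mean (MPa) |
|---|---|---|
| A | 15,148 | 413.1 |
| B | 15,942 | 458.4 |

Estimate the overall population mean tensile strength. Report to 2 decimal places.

436.33

N = 15148 + 15942 = 31090.
Weight each subgroup mean by Nₕ/N and sum.
Σ Nₕx̄ₕ = 15148·413.1 + 15942·458.4 = 6257638.8 + 7307812.8 = 13565451.6.
Divide by N: 13565451.6 / 31090 = 436.3285... → 436.33.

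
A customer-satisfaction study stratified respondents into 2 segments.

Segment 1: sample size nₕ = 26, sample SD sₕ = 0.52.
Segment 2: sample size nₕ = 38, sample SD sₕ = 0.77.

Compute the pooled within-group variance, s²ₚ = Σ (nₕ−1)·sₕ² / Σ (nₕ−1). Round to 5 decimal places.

0.46286

1: (26−1)·0.52² = 25·0.2704 = 6.76
2: (38−1)·0.77² = 37·0.5929 = 21.9373
Numerator = 28.6973; denominator = Σ(nₕ−1) = 62.
s²ₚ = 28.6973/62 = 0.4628597... → 0.46286.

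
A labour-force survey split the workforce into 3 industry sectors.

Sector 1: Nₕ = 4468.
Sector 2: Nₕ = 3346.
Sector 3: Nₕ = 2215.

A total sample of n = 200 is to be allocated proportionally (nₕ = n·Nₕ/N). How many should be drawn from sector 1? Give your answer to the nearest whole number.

89

N = 4468 + 3346 + 2215 = 10029.
n_1 = 200·4468/10029 = 89.102... → 89.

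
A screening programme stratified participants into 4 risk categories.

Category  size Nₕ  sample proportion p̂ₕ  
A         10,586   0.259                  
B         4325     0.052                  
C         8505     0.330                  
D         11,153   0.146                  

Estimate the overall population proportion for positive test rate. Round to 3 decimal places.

N = 10586 + 4325 + 8505 + 11153 = 34569.
Overall proportion = Σ (Nₕ/N)·p̂ₕ.
Σ Nₕp̂ₕ = 2741.774 + 224.9 + 2806.65 + 1628.338 = 7401.662.
7401.662 / 34569 = 0.21411... → 0.214.

0.214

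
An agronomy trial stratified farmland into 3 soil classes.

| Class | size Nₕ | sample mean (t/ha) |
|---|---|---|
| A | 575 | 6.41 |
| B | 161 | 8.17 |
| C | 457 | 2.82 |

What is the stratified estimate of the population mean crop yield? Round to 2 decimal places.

x̄_st = (Σ Nₕx̄ₕ) / (Σ Nₕ) = (575·6.41 + 161·8.17 + 457·2.82) / 1193
= 6289.86 / 1193 = 5.2723... → 5.27.

5.27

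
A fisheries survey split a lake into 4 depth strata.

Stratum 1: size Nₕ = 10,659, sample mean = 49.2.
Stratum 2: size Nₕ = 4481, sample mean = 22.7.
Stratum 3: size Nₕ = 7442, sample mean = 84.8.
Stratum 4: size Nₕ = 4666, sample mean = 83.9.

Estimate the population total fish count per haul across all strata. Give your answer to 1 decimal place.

Population total = Σ Nₕ·x̄ₕ (each stratum's size times its mean).
10659·49.2 + 4481·22.7 + 7442·84.8 + 4666·83.9 = 524422.8 + 101718.7 + 631081.6 + 391477.4 = 1648700.5.

1648700.5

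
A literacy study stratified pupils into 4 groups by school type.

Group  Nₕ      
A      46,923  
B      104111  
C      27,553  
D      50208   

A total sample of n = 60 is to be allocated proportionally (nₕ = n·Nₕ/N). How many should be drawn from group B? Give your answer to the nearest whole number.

Share of group B = 104111/228795 = 0.45504.
Allocate 60 × 0.45504 = 27.302... → 27.

27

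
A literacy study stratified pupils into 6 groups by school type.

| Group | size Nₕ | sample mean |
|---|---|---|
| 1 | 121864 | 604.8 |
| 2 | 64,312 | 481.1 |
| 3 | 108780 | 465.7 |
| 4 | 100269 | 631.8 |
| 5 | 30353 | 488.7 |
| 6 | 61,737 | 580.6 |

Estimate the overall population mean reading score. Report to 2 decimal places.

x̄_st = (Σ Nₕx̄ₕ) / (Σ Nₕ) = (121864·604.8 + 64312·481.1 + 108780·465.7 + 100269·631.8 + 30353·488.7 + 61737·580.6) / 487315
= 269330663.9 / 487315 = 552.6829... → 552.68.

552.68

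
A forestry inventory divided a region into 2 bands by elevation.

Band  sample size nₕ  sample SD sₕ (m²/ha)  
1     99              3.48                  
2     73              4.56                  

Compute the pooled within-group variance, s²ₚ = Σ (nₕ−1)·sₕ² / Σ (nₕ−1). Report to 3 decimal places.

Degrees of freedom: 98 + 72 = 170.
Σ(nₕ−1)sₕ² = 98·12.1104 + 72·20.7936 = 2683.9584.
s²ₚ = 2683.9584 / 170 = 15.78799... → 15.788.

15.788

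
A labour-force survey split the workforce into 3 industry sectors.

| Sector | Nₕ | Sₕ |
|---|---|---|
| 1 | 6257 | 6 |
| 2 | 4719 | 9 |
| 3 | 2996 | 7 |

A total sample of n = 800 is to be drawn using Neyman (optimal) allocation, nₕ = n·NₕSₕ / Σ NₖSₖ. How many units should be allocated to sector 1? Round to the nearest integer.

Σ NₕSₕ = 6257·6 + 4719·9 + 2996·7 = 100985.
Share for 1: 37542/100985 = 0.37176.
n_1 = 800 × 0.37176 = 297.407... → 297.

297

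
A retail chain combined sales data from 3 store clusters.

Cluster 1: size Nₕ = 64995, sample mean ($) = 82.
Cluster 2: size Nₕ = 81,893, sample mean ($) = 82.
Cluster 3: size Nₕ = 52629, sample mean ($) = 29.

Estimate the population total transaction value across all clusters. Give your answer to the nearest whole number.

1: 64995·82 = 5329590
2: 81893·82 = 6715226
3: 52629·29 = 1526241
τ̂ = Σ Nₕx̄ₕ = 13571057.

13571057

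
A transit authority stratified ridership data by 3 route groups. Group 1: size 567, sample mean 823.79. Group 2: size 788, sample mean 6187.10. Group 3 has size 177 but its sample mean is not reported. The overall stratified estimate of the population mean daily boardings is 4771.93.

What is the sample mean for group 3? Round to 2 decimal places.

N = 567 + 788 + 177 = 1532.
Overall total = μ·N = 4771.93·1532 = 7310596.76.
Subtract the known strata: 567·823.79 + 788·6187.10 = 5342523.73.
Remaining total for group 3: 7310596.76 − 5342523.73 = 1968073.03.
Divide by its size: 1968073.03 / 177 = 11119.0567... → 11119.06.

11119.06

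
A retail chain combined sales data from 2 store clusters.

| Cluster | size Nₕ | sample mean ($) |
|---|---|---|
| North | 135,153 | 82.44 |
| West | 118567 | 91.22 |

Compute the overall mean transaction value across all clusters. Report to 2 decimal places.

N = 253720; weights Wₕ = Nₕ/N = (0.5327, 0.4673).
x̄_st = Σ Wₕ·x̄ₕ = 0.5327·82.44 + 0.4673·91.22 ≈ 86.5430...
→ 86.54.

86.54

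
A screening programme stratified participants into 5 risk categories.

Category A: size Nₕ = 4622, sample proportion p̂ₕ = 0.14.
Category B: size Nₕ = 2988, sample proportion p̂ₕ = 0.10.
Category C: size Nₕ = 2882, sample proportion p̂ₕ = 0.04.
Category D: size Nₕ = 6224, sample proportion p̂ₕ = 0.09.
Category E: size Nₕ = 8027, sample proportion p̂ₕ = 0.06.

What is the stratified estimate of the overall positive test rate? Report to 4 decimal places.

0.0850

N = 4622 + 2988 + 2882 + 6224 + 8027 = 24743.
Overall proportion = Σ (Nₕ/N)·p̂ₕ.
Σ Nₕp̂ₕ = 647.08 + 298.8 + 115.28 + 560.16 + 481.62 = 2102.94.
2102.94 / 24743 = 0.084991... → 0.0850.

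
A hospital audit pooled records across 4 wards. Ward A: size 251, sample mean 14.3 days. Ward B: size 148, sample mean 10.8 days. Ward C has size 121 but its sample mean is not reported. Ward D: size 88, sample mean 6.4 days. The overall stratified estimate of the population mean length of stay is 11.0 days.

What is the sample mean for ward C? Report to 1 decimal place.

7.7

N = 251 + 148 + 121 + 88 = 608.
Overall total = μ·N = 11.0·608 = 6688.
Subtract the known strata: 251·14.3 + 148·10.8 + 88·6.4 = 5750.9.
Remaining total for ward C: 6688 − 5750.9 = 937.1.
Divide by its size: 937.1 / 121 = 7.745... → 7.7.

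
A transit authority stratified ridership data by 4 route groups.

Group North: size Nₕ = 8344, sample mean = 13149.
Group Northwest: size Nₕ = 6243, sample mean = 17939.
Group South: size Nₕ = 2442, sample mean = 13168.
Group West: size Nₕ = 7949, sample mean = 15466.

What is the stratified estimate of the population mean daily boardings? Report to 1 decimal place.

N = 24978; weights Wₕ = Nₕ/N = (0.3341, 0.2499, 0.0978, 0.3182).
x̄_st = Σ Wₕ·x̄ₕ = 0.3341·13149 + 0.2499·17939 + 0.0978·13168 + 0.3182·15466 ≈ 15085.432...
→ 15085.4.

15085.4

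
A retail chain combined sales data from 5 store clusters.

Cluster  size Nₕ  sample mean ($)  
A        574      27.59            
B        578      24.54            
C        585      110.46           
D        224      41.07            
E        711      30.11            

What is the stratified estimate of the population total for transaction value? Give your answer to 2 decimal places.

125247.77

Estimate total by summing Nₕ·x̄ₕ over strata.
574·27.59 + 578·24.54 + 585·110.46 + 224·41.07 + 711·30.11 = 15836.66 + 14184.12 + 64619.1 + 9199.68 + 21408.21 = 125247.77.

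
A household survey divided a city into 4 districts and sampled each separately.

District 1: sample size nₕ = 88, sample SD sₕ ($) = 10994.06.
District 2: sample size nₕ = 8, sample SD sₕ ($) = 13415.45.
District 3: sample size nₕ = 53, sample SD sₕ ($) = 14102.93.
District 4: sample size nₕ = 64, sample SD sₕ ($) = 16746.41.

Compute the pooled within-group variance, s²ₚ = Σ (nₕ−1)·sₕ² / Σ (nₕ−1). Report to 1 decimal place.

1: (88−1)·10994.06² = 87·120869355.2836 = 10515633909.6732
2: (8−1)·13415.45² = 7·179974298.7025 = 1259820090.9175
3: (53−1)·14102.93² = 52·198892634.5849 = 10342416998.4148
4: (64−1)·16746.41² = 63·280442247.8881 = 17667861616.9503
Numerator = 39785732615.9558; denominator = Σ(nₕ−1) = 209.
s²ₚ = 39785732615.9558/209 = 190362357.014... → 190362357.0.

190362357.0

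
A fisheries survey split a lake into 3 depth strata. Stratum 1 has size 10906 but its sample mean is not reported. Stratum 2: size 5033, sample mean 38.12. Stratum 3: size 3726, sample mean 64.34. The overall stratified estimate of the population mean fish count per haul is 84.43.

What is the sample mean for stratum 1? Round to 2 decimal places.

112.67

Σ Nₕx̄ₕ = N·μ, so 10906·x̄_1 = 19665·84.43 − (5033·38.12 + 3726·64.34).
= 1660315.95 − 431588.8 = 1228727.15.
x̄_1 = 1228727.15 / 10906 = 112.6652... → 112.67.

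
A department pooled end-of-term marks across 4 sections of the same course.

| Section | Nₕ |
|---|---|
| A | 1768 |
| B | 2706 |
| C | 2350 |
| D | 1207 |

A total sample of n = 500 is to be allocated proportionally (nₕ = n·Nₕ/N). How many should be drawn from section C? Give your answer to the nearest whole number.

N = 1768 + 2706 + 2350 + 1207 = 8031.
n_C = 500·2350/8031 = 146.308... → 146.

146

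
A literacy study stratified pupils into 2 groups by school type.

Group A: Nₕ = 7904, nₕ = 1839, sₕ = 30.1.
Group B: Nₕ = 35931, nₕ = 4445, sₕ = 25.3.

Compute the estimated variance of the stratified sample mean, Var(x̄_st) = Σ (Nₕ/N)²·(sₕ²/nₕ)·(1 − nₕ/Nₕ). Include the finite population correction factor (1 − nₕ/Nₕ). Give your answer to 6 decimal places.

0.097075

N = 43835. Term for each stratum: Wₕ²sₕ²/nₕ·(1−nₕ/Nₕ).
Var(x̄_st) = 0.012290993 + 0.084784029 = 0.097075022 → 0.097075.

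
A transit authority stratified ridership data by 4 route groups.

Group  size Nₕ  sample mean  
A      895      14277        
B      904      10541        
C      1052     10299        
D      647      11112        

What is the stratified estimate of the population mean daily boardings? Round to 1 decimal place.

11529.7

N = 3498; weights Wₕ = Nₕ/N = (0.2559, 0.2584, 0.3007, 0.1850).
x̄_st = Σ Wₕ·x̄ₕ = 0.2559·14277 + 0.2584·10541 + 0.3007·10299 + 0.1850·11112 ≈ 11529.729...
→ 11529.7.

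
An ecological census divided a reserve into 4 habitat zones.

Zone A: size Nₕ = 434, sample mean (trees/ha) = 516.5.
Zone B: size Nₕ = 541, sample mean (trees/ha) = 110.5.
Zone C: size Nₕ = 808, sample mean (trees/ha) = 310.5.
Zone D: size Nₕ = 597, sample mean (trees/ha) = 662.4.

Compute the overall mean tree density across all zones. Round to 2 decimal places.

N = 2380; weights Wₕ = Nₕ/N = (0.1824, 0.2273, 0.3395, 0.2508).
x̄_st = Σ Wₕ·x̄ₕ = 0.1824·516.5 + 0.2273·110.5 + 0.3395·310.5 + 0.2508·662.4 ≈ 390.8732...
→ 390.87.

390.87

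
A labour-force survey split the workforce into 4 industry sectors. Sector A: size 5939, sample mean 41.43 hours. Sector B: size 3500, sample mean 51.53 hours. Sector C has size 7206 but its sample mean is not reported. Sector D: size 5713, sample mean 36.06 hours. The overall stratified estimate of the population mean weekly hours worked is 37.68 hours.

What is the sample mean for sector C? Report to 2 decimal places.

29.15

Σ Nₕx̄ₕ = N·μ, so 7206·x̄_C = 22358·37.68 − (5939·41.43 + 3500·51.53 + 5713·36.06).
= 842449.44 − 632418.55 = 210030.89.
x̄_C = 210030.89 / 7206 = 29.1467... → 29.15.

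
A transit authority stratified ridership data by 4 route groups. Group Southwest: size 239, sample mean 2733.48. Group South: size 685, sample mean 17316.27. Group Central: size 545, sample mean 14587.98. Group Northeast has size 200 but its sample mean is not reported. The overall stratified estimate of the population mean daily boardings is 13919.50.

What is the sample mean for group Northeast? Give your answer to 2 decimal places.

Σ Nₕx̄ₕ = N·μ, so 200·x̄_Northeast = 1669·13919.50 − (239·2733.48 + 685·17316.27 + 545·14587.98).
= 23231645.5 − 20465395.77 = 2766249.73.
x̄_Northeast = 2766249.73 / 200 = 13831.2487... → 13831.25.

13831.25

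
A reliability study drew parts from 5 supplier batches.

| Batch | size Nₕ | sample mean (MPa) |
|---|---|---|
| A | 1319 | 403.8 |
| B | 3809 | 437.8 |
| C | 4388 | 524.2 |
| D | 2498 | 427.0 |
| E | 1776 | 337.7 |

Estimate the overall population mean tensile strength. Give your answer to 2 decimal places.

447.19

N = 13790; weights Wₕ = Nₕ/N = (0.0956, 0.2762, 0.3182, 0.1811, 0.1288).
x̄_st = Σ Wₕ·x̄ₕ = 0.0956·403.8 + 0.2762·437.8 + 0.3182·524.2 + 0.1811·427.0 + 0.1288·337.7 ≈ 447.1924...
→ 447.19.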